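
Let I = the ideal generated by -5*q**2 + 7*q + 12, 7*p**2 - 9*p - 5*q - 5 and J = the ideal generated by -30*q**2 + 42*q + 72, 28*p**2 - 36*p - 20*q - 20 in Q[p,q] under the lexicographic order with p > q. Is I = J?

Yes, the ideals are equal.

Since reduced Gröbner bases are canonical representatives of ideals under a given ordering, it suffices to compute and compare them.
Buchberger on the first generating set:
f_1 = -5*q**2 + 7*q + 12, LT = q**2.
f_2 = 7*p**2 - 9*p - 5*q - 5, LT = p**2.

The S-polynomials (S(f_1,f_2)) all reduce to 0 modulo the current basis, so we have a Gröbner basis.
Inter-reduce: drop elements whose leading term is divisible by another's, tail-reduce, and make monic.
Reduced Gröbner basis: {p**2 - 9/7*p - 5/7*q - 5/7, q**2 - 7/5*q - 12/5}.

Buchberger on the second generating set:
h_1 = -30*q**2 + 42*q + 72, LT = q**2.
h_2 = 28*p**2 - 36*p - 20*q - 20, LT = p**2.

The S-polynomials (S(h_1,h_2)) all reduce to 0 modulo the current basis, so we have a Gröbner basis.
Inter-reduce: drop elements whose leading term is divisible by another's, tail-reduce, and make monic.
Reduced Gröbner basis: {p**2 - 9/7*p - 5/7*q - 5/7, q**2 - 7/5*q - 12/5}.

These coincide, so the ideals are equal.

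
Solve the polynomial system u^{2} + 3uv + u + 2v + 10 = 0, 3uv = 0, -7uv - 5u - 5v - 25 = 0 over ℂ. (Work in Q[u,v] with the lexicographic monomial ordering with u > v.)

Compute a lex Gröbner basis by Buchberger's algorithm.
f_1 = u^{2} + 3uv + u + 2v + 10, LT = u^{2}.
f_2 = 3uv, LT = uv.
f_3 = -7uv - 5u - 5v - 25, LT = uv.

S(f_1,f_2): lcm = u^{2}v. S = 3uv^{2} + uv + 2v^{2} + 10v.
  leading term uv^{2}: subtract (v)·f_2 from 3uv^{2} + uv + 2v^{2} + 10v → uv + 2v^{2} + 10v
  leading term uv: subtract (\tfrac{1}{3})·f_2 from uv + 2v^{2} + 10v → 2v^{2} + 10v
  leading term v^{2}: no divisor's leading term divides it; move 2v^{2} to the remainder.
  leading term v: no divisor's leading term divides it; move 10v to the remainder.
  remainder 2v^{2} + 10v ≠ 0; add h_4 = 2v^{2} + 10v to the basis.

S(f_1,f_3): lcm = u^{2}v. S = -\tfrac{5}{7}u^{2} + 3uv^{2} + \tfrac{2}{7}uv - \tfrac{25}{7}u + 2v^{2} + 10v.
  leading term u^{2}: subtract (-\tfrac{5}{7})·f_1 from -\tfrac{5}{7}u^{2} + 3uv^{2} + \tfrac{2}{7}uv - \tfrac{25}{7}u + 2v^{2} + 10v → 3uv^{2} + \tfrac{17}{7}uv - \tfrac{20}{7}u + 2v^{2} + \tfrac{80}{7}v + \tfrac{50}{7}
  leading term uv^{2}: subtract (v)·f_2 from 3uv^{2} + \tfrac{17}{7}uv - \tfrac{20}{7}u + 2v^{2} + \tfrac{80}{7}v + \tfrac{50}{7} → \tfrac{17}{7}uv - \tfrac{20}{7}u + 2v^{2} + \tfrac{80}{7}v + \tfrac{50}{7}
  leading term uv: subtract (\tfrac{17}{21})·f_2 from \tfrac{17}{7}uv - \tfrac{20}{7}u + 2v^{2} + \tfrac{80}{7}v + \tfrac{50}{7} → -\tfrac{20}{7}u + 2v^{2} + \tfrac{80}{7}v + \tfrac{50}{7}
  leading term u: no divisor's leading term divides it; move -\tfrac{20}{7}u to the remainder.
  leading term v^{2}: subtract (1)·h_4 from 2v^{2} + \tfrac{80}{7}v + \tfrac{50}{7} → \tfrac{10}{7}v + \tfrac{50}{7}
  leading term v: no divisor's leading term divides it; move \tfrac{10}{7}v to the remainder.
  leading term 1: no divisor's leading term divides it; move \tfrac{50}{7} to the remainder.
  remainder -\tfrac{20}{7}u + \tfrac{10}{7}v + \tfrac{50}{7} ≠ 0; add h_5 = -\tfrac{20}{7}u + \tfrac{10}{7}v + \tfrac{50}{7} to the basis.

S(f_2,f_3): lcm = uv. S = -\tfrac{5}{7}u - \tfrac{5}{7}v - \tfrac{25}{7}.
  leading term u: subtract (\tfrac{1}{4})·h_5 from -\tfrac{5}{7}u - \tfrac{5}{7}v - \tfrac{25}{7} → -\tfrac{15}{14}v - \tfrac{75}{14}
  leading term v: no divisor's leading term divides it; move -\tfrac{15}{14}v to the remainder.
  leading term 1: no divisor's leading term divides it; move -\tfrac{75}{14} to the remainder.
  remainder -\tfrac{15}{14}v - \tfrac{75}{14} ≠ 0; add h_6 = -\tfrac{15}{14}v - \tfrac{75}{14} to the basis.

S(f_1,h_4): leading monomials are coprime, so the S-polynomial reduces to 0 (Buchberger's first criterion).
S(f_2,h_4): lcm = uv^{2}. S = -5uv.
  leading term uv: subtract (-\tfrac{5}{3})·f_2 from -5uv → 0
  remainder 0.

S(f_3,h_4): lcm = uv^{2}. S = -\tfrac{30}{7}uv + \tfrac{5}{7}v^{2} + \tfrac{25}{7}v.
  leading term uv: subtract (-\tfrac{10}{7})·f_2 from -\tfrac{30}{7}uv + \tfrac{5}{7}v^{2} + \tfrac{25}{7}v → \tfrac{5}{7}v^{2} + \tfrac{25}{7}v
  leading term v^{2}: subtract (\tfrac{5}{14})·h_4 from \tfrac{5}{7}v^{2} + \tfrac{25}{7}v → 0
  remainder 0.

S(f_1,h_5): lcm = u^{2}. S = \tfrac{7}{2}uv + \tfrac{7}{2}u + 2v + 10.
  leading term uv: subtract (\tfrac{7}{6})·f_2 from \tfrac{7}{2}uv + \tfrac{7}{2}u + 2v + 10 → \tfrac{7}{2}u + 2v + 10
  leading term u: subtract (-\tfrac{49}{40})·h_5 from \tfrac{7}{2}u + 2v + 10 → \tfrac{15}{4}v + \tfrac{75}{4}
  leading term v: subtract (-\tfrac{7}{2})·h_6 from \tfrac{15}{4}v + \tfrac{75}{4} → 0
  remainder 0.

S(f_2,h_5): lcm = uv. S = \tfrac{1}{2}v^{2} + \tfrac{5}{2}v.
  leading term v^{2}: subtract (\tfrac{1}{4})·h_4 from \tfrac{1}{2}v^{2} + \tfrac{5}{2}v → 0
  remainder 0.

S(f_3,h_5): lcm = uv. S = \tfrac{5}{7}u + \tfrac{1}{2}v^{2} + \tfrac{45}{14}v + \tfrac{25}{7}.
  leading term u: subtract (-\tfrac{1}{4})·h_5 from \tfrac{5}{7}u + \tfrac{1}{2}v^{2} + \tfrac{45}{14}v + \tfrac{25}{7} → \tfrac{1}{2}v^{2} + \tfrac{25}{7}v + \tfrac{75}{14}
  leading term v^{2}: subtract (\tfrac{1}{4})·h_4 from \tfrac{1}{2}v^{2} + \tfrac{25}{7}v + \tfrac{75}{14} → \tfrac{15}{14}v + \tfrac{75}{14}
  leading term v: subtract (-1)·h_6 from \tfrac{15}{14}v + \tfrac{75}{14} → 0
  remainder 0.

S(h_4,h_5): leading monomials are coprime, so the S-polynomial reduces to 0 (Buchberger's first criterion).
S(f_1,h_6): leading monomials are coprime, so the S-polynomial reduces to 0 (Buchberger's first criterion).
S(f_2,h_6): lcm = uv. S = -5u.
  leading term u: subtract (\tfrac{7}{4})·h_5 from -5u → -\tfrac{5}{2}v - \tfrac{25}{2}
  leading term v: subtract (\tfrac{7}{3})·h_6 from -\tfrac{5}{2}v - \tfrac{25}{2} → 0
  remainder 0.

S(f_3,h_6): lcm = uv. S = -\tfrac{30}{7}u + \tfrac{5}{7}v + \tfrac{25}{7}.
  leading term u: subtract (\tfrac{3}{2})·h_5 from -\tfrac{30}{7}u + \tfrac{5}{7}v + \tfrac{25}{7} → -\tfrac{10}{7}v - \tfrac{50}{7}
  leading term v: subtract (\tfrac{4}{3})·h_6 from -\tfrac{10}{7}v - \tfrac{50}{7} → 0
  remainder 0.

S(h_4,h_6): lcm = v^{2}. S = 0.
  remainder 0.

S(h_5,h_6): leading monomials are coprime, so the S-polynomial reduces to 0 (Buchberger's first criterion).
Every S-polynomial of the final basis reduces to 0, so we have a Gröbner basis.
Inter-reduce: drop elements whose leading term is divisible by another's, tail-reduce, and make monic.
Reduced Gröbner basis: {u, v + 5}.

A lex Gröbner basis eliminates variables successively. Here v + 5 depends only on v, with roots {-5}; lifting each root through the earlier basis elements recovers the full solutions.
  v = -5: the earlier basis element becomes u = 0, giving u = 0 — point (0, -5).
Each listed point satisfies every original equation (direct substitution).

{(0, -5)}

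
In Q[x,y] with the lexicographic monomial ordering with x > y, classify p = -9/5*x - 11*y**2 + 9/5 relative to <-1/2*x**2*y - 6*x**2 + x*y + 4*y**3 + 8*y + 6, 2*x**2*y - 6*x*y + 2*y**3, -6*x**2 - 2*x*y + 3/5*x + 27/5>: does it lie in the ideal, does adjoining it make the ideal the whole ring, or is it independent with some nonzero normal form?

First compute the reduced Gröbner basis of I by Buchberger's algorithm.
f_1 = -1/2*x**2*y - 6*x**2 + x*y + 4*y**3 + 8*y + 6, LT = x**2*y.
f_2 = 2*x**2*y - 6*x*y + 2*y**3, LT = x**2*y.
f_3 = -6*x**2 - 2*x*y + 3/5*x + 27/5, LT = x**2.

S(f_1,f_2): lcm = x**2*y. S = 12*x**2 + x*y - 9*y**3 - 16*y - 12.
  reduce S modulo (f_1, f_2, f_3):
  remainder -3*x*y + 6/5*x - 9*y**3 - 16*y - 6/5 ≠ 0; add h_4 = -3*x*y + 6/5*x - 9*y**3 - 16*y - 6/5 to the basis.

S(f_1,f_3): lcm = x**2*y. S = 12*x**2 - 1/3*x*y**2 - 19/10*x*y - 8*y**3 - 151/10*y - 12.
  reduce S modulo (f_1, f_2, f_3, h_4):
  remainder -91/75*x + y**4 + 101/10*y**3 + 16/9*y**2 + 1549/90*y + 91/75 ≠ 0; add h_5 = -91/75*x + y**4 + 101/10*y**3 + 16/9*y**2 + 1549/90*y + 91/75 to the basis.

S(f_1,h_4): lcm = x**2*y. S = 62/5*x**2 - 3*x*y**3 - 22/3*x*y - 2/5*x - 8*y**3 - 16*y - 12.
  reduce S modulo (f_1, f_2, f_3, h_4, h_5):
  remainder 9*y**5 + 23/65*y**4 + 1437/130*y**3 + 214/117*y**2 - 2993/390*y ≠ 0; add h_6 = 9*y**5 + 23/65*y**4 + 1437/130*y**3 + 214/117*y**2 - 2993/390*y to the basis.

S(f_1,h_5): lcm = x**2*y. S = 12*x**2 + 75/91*x*y**5 + 1515/182*x*y**4 + 400/273*x*y**3 + 7745/546*x*y**2 - x*y - 8*y**3 - 16*y - 12.
  reduce S modulo (f_1, f_2, f_3, h_4, h_5, h_6):
  remainder -137426308489/2267172180*y**4 - 6286015789/1133586090*y**3 - 426457050431/4080909924*y**2 - 30329536897/1700379135*y ≠ 0; add h_7 = -137426308489/2267172180*y**4 - 6286015789/1133586090*y**3 - 426457050431/4080909924*y**2 - 30329536897/1700379135*y to the basis.

S(f_3,h_5): lcm = x**2. S = 75/91*x*y**4 + 1515/182*x*y**3 + 400/273*x*y**2 + 7927/546*x*y + 9/10*x - 9/10.
  reduce S modulo (f_1, f_2, f_3, h_4, h_5, h_6, h_7):
  remainder -11714765644731/25011588144998*y**3 - 2335655870435/12505794072499*y**2 - 37639171759065/12505794072499*y ≠ 0; add h_8 = -11714765644731/25011588144998*y**3 - 2335655870435/12505794072499*y**2 - 37639171759065/12505794072499*y to the basis.

S(h_4,h_5): lcm = x*y. S = -2/5*x + 75/91*y**5 + 1515/182*y**4 + 1219/273*y**3 + 7745/546*y**2 + 19/3*y + 2/5.
  reduce S modulo (f_1, f_2, f_3, h_4, h_5, h_6, h_7, h_8):
  remainder -4414207953125/82003359513117*y**2 + 158955495073775/54668906342078*y ≠ 0; add h_9 = -4414207953125/82003359513117*y**2 + 158955495073775/54668906342078*y to the basis.

S(f_1,h_6): lcm = x**2*y**5. S = 6997/585*x**2*y**4 - 479/390*x**2*y**3 - 214/1053*x**2*y**2 + 2993/3510*x**2*y - 2*x*y**5 - 8*y**7 - 16*y**5 - 12*y**4.
  reduce S modulo (f_1, f_2, f_3, h_4, h_5, h_6, h_7, h_8, h_9):
  remainder -258397048018031243/15891148631250*y ≠ 0; add h_10 = -258397048018031243/15891148631250*y to the basis.

The other S-polynomials (S(f_2,f_3), S(f_2,h_4), S(f_3,h_4), S(f_2,h_5), S(f_2,h_6), S(f_3,h_6), S(h_4,h_6), S(h_5,h_6), S(f_1,h_7), S(f_2,h_7), S(f_3,h_7), S(h_4,h_7), S(h_5,h_7), S(h_6,h_7), S(f_1,h_8), S(f_2,h_8), S(f_3,h_8), S(h_4,h_8), S(h_5,h_8), S(h_6,h_8), S(h_7,h_8), S(f_1,h_9), S(f_2,h_9), S(f_3,h_9), S(h_4,h_9), S(h_5,h_9), S(h_6,h_9), S(h_7,h_9), S(h_8,h_9), S(f_1,h_10), S(f_2,h_10), S(f_3,h_10), S(h_4,h_10), S(h_5,h_10), S(h_6,h_10), S(h_7,h_10), S(h_8,h_10), S(h_9,h_10)) all reduce to 0 modulo the current basis, so we have a Gröbner basis.
Inter-reduce: drop elements whose leading term is divisible by another's, tail-reduce, and make monic.
Reduced Gröbner basis: {x - 1, y}.
Label its elements g_1 = x - 1, g_2 = y.

Reduce p = -9/5*x - 11*y**2 + 9/5 modulo G:
  leading term x: subtract (-9/5)·g_1 from -9/5*x - 11*y**2 + 9/5 → -11*y**2
  leading term y**2: subtract (-11*y)·g_2 from -11*y**2 → 0
  normal form = 0.
Since the normal form is 0, p ∈ I.

-9/5*x - 11*y**2 + 9/5 lies in I (it reduces to 0).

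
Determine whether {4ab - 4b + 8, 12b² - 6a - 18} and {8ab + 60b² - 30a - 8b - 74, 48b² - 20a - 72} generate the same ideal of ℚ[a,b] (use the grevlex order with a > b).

No, the ideals differ.

Since reduced Gröbner bases are canonical representatives of ideals under a given ordering, it suffices to compute and compare them.
Buchberger on the first generating set:
f_1 = 4ab - 4b + 8, LT = ab.
f_2 = 12b² - 6a - 18, LT = b².

S(f_1,f_2): lcm = ab². S = ½a² - b² + 3/2a + 2b.
  leading term a²: no divisor's leading term divides it; move ½a² to the remainder.
  leading term b²: subtract (-1/12)·f_2 from -b² + 3/2a + 2b → a + 2b - 3/2
  leading term a: no divisor's leading term divides it; move a to the remainder.
  leading term b: no divisor's leading term divides it; move 2b to the remainder.
  leading term 1: no divisor's leading term divides it; move -3/2 to the remainder.
  remainder ½a² + a + 2b - 3/2 ≠ 0; add g_3 = ½a² + a + 2b - 3/2 to the basis.

S(f_1,g_3): lcm = a²b. S = -3ab - 4b² + 2a + 3b.
  leading term ab: subtract (-¾)·f_1 from -3ab - 4b² + 2a + 3b → -4b² + 2a + 6
  leading term b²: subtract (-⅓)·f_2 from -4b² + 2a + 6 → 0
  remainder 0.

S(f_2,g_3): leading monomials are coprime, so the S-polynomial reduces to 0 (Buchberger's first criterion).
Every S-polynomial of the final basis reduces to 0, so we have a Gröbner basis.
Inter-reduce: drop elements whose leading term is divisible by another's, tail-reduce, and make monic.
Reduced Gröbner basis: {a² + 2a + 4b - 3, ab - b + 2, b² - ½a - 3/2}.

Buchberger on the second generating set:
h_1 = 8ab + 60b² - 30a - 8b - 74, LT = ab.
h_2 = 48b² - 20a - 72, LT = b².

S(h_1,h_2): lcm = ab². S = 15/2b³ + 5/12a² - 15/4ab - b² + 3/2a - 37/4b.
  leading term b³: subtract (5/32b)·h_2 from 15/2b³ + 5/12a² - 15/4ab - b² + 3/2a - 37/4b → 5/12a² - ⅝ab - b² + 3/2a + 2b
  leading term a²: no divisor's leading term divides it; move 5/12a² to the remainder.
  leading term ab: subtract (-5/64)·h_1 from -⅝ab - b² + 3/2a + 2b → 59/16b² - 27/32a + 11/8b - 185/32
  leading term b²: subtract (59/768)·h_2 from 59/16b² - 27/32a + 11/8b - 185/32 → 133/192a + 11/8b - ¼
  leading term a: no divisor's leading term divides it; move 133/192a to the remainder.
  leading term b: no divisor's leading term divides it; move 11/8b to the remainder.
  leading term 1: no divisor's leading term divides it; move -¼ to the remainder.
  remainder 5/12a² + 133/192a + 11/8b - ¼ ≠ 0; add k_3 = 5/12a² + 133/192a + 11/8b - ¼ to the basis.

S(h_1,k_3): lcm = a²b. S = 15/2ab² - 15/4a² - 213/80ab - 33/10b² - 37/4a + ⅗b.
  leading term ab²: subtract (15/16b)·h_1 from 15/2ab² - 15/4a² - 213/80ab - 33/10b² - 37/4a + ⅗b → -225/4b³ - 15/4a² + 2037/80ab + 21/5b² - 37/4a + 2799/40b
  leading term b³: subtract (-75/64b)·h_2 from -225/4b³ - 15/4a² + 2037/80ab + 21/5b² - 37/4a + 2799/40b → -15/4a² + 81/40ab + 21/5b² - 37/4a - 72/5b
  leading term a²: subtract (-9)·k_3 from -15/4a² + 81/40ab + 21/5b² - 37/4a - 72/5b → 81/40ab + 21/5b² - 193/64a - 81/40b - 9/4
  leading term ab: subtract (81/320)·h_1 from 81/40ab + 21/5b² - 193/64a - 81/40b - 9/4 → -879/80b² + 293/64a + 2637/160
  leading term b²: subtract (-293/1280)·h_2 from -879/80b² + 293/64a + 2637/160 → 0
  remainder 0.

S(h_2,k_3): leading monomials are coprime, so the S-polynomial reduces to 0 (Buchberger's first criterion).
Every S-polynomial of the final basis reduces to 0, so we have a Gröbner basis.
Inter-reduce: drop elements whose leading term is divisible by another's, tail-reduce, and make monic.
Reduced Gröbner basis: {a² + 133/80a + 33/10b - ⅗, ab - ⅝a - b + 2, b² - 5/12a - 3/2}.

The bases are distinct; the ideals are different.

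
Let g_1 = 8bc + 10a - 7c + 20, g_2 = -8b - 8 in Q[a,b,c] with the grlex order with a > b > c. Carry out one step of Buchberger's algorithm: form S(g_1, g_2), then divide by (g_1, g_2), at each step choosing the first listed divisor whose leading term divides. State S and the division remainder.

lcm(LM(g_1), LM(g_2)) = bc.
S = (lcm/LT(g_1))·g_1 − (lcm/LT(g_2))·g_2 = 5/4a - 15/8c + 5/2.
Reduce S modulo (g_1, g_2) in that order:
  leading term a: no divisor's leading term divides it; move 5/4a to the remainder.
  leading term c: no divisor's leading term divides it; move -15/8c to the remainder.
  leading term 1: no divisor's leading term divides it; move 5/2 to the remainder.
The remainder 5/4a - 15/8c + 5/2 is nonzero, so it would be added as the next basis element.

S(g_1, g_2) = 5/4a - 15/8c + 5/2; remainder on division = 5/4a - 15/8c + 5/2.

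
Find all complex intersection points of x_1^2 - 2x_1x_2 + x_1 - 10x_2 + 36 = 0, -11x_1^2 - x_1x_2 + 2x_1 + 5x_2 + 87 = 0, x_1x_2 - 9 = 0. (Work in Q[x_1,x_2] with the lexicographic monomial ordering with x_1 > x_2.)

Compute a lex Gröbner basis by Buchberger's algorithm.
f_1 = x_1^2 - 2x_1x_2 + x_1 - 10x_2 + 36, LT = x_1^2.
f_2 = -11x_1^2 - x_1x_2 + 2x_1 + 5x_2 + 87, LT = x_1^2.
f_3 = x_1x_2 - 9, LT = x_1x_2.

S(f_1,f_2): lcm = x_1^2. S = -23/11x_1x_2 + 13/11x_1 - 105/11x_2 + 483/11.
  leading term x_1x_2: subtract (-23/11)·f_3 from -23/11x_1x_2 + 13/11x_1 - 105/11x_2 + 483/11 → 13/11x_1 - 105/11x_2 + 276/11
  leading term x_1: no divisor's leading term divides it; move 13/11x_1 to the remainder.
  leading term x_2: no divisor's leading term divides it; move -105/11x_2 to the remainder.
  leading term 1: no divisor's leading term divides it; move 276/11 to the remainder.
  remainder 13/11x_1 - 105/11x_2 + 276/11 ≠ 0; add h_4 = 13/11x_1 - 105/11x_2 + 276/11 to the basis.

S(f_1,f_3): lcm = x_1^2x_2. S = -2x_1x_2^2 + x_1x_2 + 9x_1 - 10x_2^2 + 36x_2.
  leading term x_1x_2^2: subtract (-2x_2)·f_3 from -2x_1x_2^2 + x_1x_2 + 9x_1 - 10x_2^2 + 36x_2 → x_1x_2 + 9x_1 - 10x_2^2 + 18x_2
  leading term x_1x_2: subtract (1)·f_3 from x_1x_2 + 9x_1 - 10x_2^2 + 18x_2 → 9x_1 - 10x_2^2 + 18x_2 + 9
  leading term x_1: subtract (99/13)·h_4 from 9x_1 - 10x_2^2 + 18x_2 + 9 → -10x_2^2 + 1179/13x_2 - 2367/13
  leading term x_2^2: no divisor's leading term divides it; move -10x_2^2 to the remainder.
  leading term x_2: no divisor's leading term divides it; move 1179/13x_2 to the remainder.
  leading term 1: no divisor's leading term divides it; move -2367/13 to the remainder.
  remainder -10x_2^2 + 1179/13x_2 - 2367/13 ≠ 0; add h_5 = -10x_2^2 + 1179/13x_2 - 2367/13 to the basis.

S(f_2,f_3): lcm = x_1^2x_2. S = 1/11x_1x_2^2 - 2/11x_1x_2 + 9x_1 - 5/11x_2^2 - 87/11x_2.
  leading term x_1x_2^2: subtract (1/11x_2)·f_3 from 1/11x_1x_2^2 - 2/11x_1x_2 + 9x_1 - 5/11x_2^2 - 87/11x_2 → -2/11x_1x_2 + 9x_1 - 5/11x_2^2 - 78/11x_2
  leading term x_1x_2: subtract (-2/11)·f_3 from -2/11x_1x_2 + 9x_1 - 5/11x_2^2 - 78/11x_2 → 9x_1 - 5/11x_2^2 - 78/11x_2 - 18/11
  leading term x_1: subtract (99/13)·h_4 from 9x_1 - 5/11x_2^2 - 78/11x_2 - 18/11 → -5/11x_2^2 + 9381/143x_2 - 27558/143
  leading term x_2^2: subtract (1/22)·h_5 from -5/11x_2^2 + 9381/143x_2 - 27558/143 → 17583/286x_2 - 52749/286
  leading term x_2: no divisor's leading term divides it; move 17583/286x_2 to the remainder.
  leading term 1: no divisor's leading term divides it; move -52749/286 to the remainder.
  remainder 17583/286x_2 - 52749/286 ≠ 0; add h_6 = 17583/286x_2 - 52749/286 to the basis.

The other S-polynomials (S(f_1,h_4), S(f_2,h_4), S(f_3,h_4), S(f_1,h_5), S(f_2,h_5), S(f_3,h_5), S(h_4,h_5), S(f_1,h_6), S(f_2,h_6), S(f_3,h_6), S(h_4,h_6), S(h_5,h_6)) all reduce to 0 modulo the current basis, so we have a Gröbner basis.
Inter-reduce: drop elements whose leading term is divisible by another's, tail-reduce, and make monic.
Reduced Gröbner basis: {x_1 - 3, x_2 - 3}.

Elimination: the polynomial x_2 - 3 lies in the elimination ideal for x_2, so x_2 ∈ {3}. For each such x_2, the remaining basis elements (now univariate) give the rest of the solution.
  x_2 = 3: the earlier basis element becomes x_1 - 3 = 0, giving x_1 = 3 — point (3, 3).

{(3, 3)}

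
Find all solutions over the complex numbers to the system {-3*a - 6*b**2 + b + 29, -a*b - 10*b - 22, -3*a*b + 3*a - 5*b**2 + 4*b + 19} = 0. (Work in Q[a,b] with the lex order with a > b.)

Compute a lex Gröbner basis by Buchberger's algorithm.
f_1 = -3*a - 6*b**2 + b + 29, LT = a.
f_2 = -a*b - 10*b - 22, LT = a*b.
f_3 = -3*a*b + 3*a - 5*b**2 + 4*b + 19, LT = a*b.

S(f_1,f_2): lcm = a*b. S = 2*b**3 - 1/3*b**2 - 59/3*b - 22.
  reduce S modulo (f_1, f_2, f_3):
  remainder 2*b**3 - 1/3*b**2 - 59/3*b - 22 ≠ 0; add h_4 = 2*b**3 - 1/3*b**2 - 59/3*b - 22 to the basis.

S(f_1,f_3): lcm = a*b. S = a + 2*b**3 - 2*b**2 - 25/3*b + 19/3.
  reduce S modulo (f_1, f_2, f_3, h_4):
  remainder -11/3*b**2 + 35/3*b + 38 ≠ 0; add h_5 = -11/3*b**2 + 35/3*b + 38 to the basis.

S(f_3,h_4): lcm = a*b**3. S = -5/6*a*b**2 + 59/6*a*b + 11*a + 5/3*b**4 - 4/3*b**3 - 19/3*b**2.
  reduce S modulo (f_1, f_2, f_3, h_4, h_5):
  remainder -15925/198*b - 15925/99 ≠ 0; add h_6 = -15925/198*b - 15925/99 to the basis.

The other S-polynomials (S(f_2,f_3), S(f_1,h_4), S(f_2,h_4), S(f_1,h_5), S(f_2,h_5), S(f_3,h_5), S(h_4,h_5), S(f_1,h_6), S(f_2,h_6), S(f_3,h_6), S(h_4,h_6), S(h_5,h_6)) all reduce to 0 modulo the current basis, so we have a Gröbner basis.
Inter-reduce: drop elements whose leading term is divisible by another's, tail-reduce, and make monic.
Reduced Gröbner basis: {a - 1, b + 2}.

Since the basis is lex-ordered, b + 2 is univariate in b. Its roots are {-2}. Back-substituting each root into the other basis elements fixes the other coordinates.
  b = -2: the earlier basis element becomes a - 1 = 0, giving a = 1 — point (1, -2).
A lex Gröbner basis triangularizes the system, enabling back-substitution.

{(1, -2)}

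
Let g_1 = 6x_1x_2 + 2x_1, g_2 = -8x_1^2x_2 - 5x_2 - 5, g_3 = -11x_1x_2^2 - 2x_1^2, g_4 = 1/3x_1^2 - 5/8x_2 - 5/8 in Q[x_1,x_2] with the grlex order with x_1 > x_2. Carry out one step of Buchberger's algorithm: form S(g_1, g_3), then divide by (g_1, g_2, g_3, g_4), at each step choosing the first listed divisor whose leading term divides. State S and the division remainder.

lcm(LM(g_1), LM(g_3)) = x_1x_2^2.
S = (lcm/LT(g_1))·g_1 − (lcm/LT(g_3))·g_3 = -2/11x_1^2 + 1/3x_1x_2.
Reduce S modulo (g_1, g_2, g_3, g_4) in that order:
  leading term x_1^2: subtract (-6/11)·g_4 from -2/11x_1^2 + 1/3x_1x_2 → 1/3x_1x_2 - 15/44x_2 - 15/44
  leading term x_1x_2: subtract (1/18)·g_1 from 1/3x_1x_2 - 15/44x_2 - 15/44 → -1/9x_1 - 15/44x_2 - 15/44
  leading term x_1: no divisor's leading term divides it; move -1/9x_1 to the remainder.
  leading term x_2: no divisor's leading term divides it; move -15/44x_2 to the remainder.
  leading term 1: no divisor's leading term divides it; move -15/44 to the remainder.
The remainder -1/9x_1 - 15/44x_2 - 15/44 is nonzero, so it would be added as the next basis element.

S(g_1, g_3) = -2/11x_1^2 + 1/3x_1x_2; remainder on division = -1/9x_1 - 15/44x_2 - 15/44.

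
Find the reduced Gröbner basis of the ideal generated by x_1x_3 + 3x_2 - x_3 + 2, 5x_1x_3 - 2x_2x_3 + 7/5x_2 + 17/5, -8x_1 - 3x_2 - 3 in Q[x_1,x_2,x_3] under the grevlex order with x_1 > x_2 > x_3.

f_1 = x_1x_3 + 3x_2 - x_3 + 2, LT = x_1x_3.
f_2 = 5x_1x_3 - 2x_2x_3 + 7/5x_2 + 17/5, LT = x_1x_3.
f_3 = -8x_1 - 3x_2 - 3, LT = x_1.

S(f_1,f_2): lcm = x_1x_3. S = 2/5x_2x_3 + 68/25x_2 - x_3 + 33/25.
  reduce S modulo (f_1, f_2, f_3):
  remainder 2/5x_2x_3 + 68/25x_2 - x_3 + 33/25 ≠ 0; add g_4 = 2/5x_2x_3 + 68/25x_2 - x_3 + 33/25 to the basis.

S(f_1,f_3): lcm = x_1x_3. S = -3/8x_2x_3 + 3x_2 - 11/8x_3 + 2.
  reduce S modulo (f_1, f_2, f_3, g_4):
  remainder 111/20x_2 - 37/16x_3 + 259/80 ≠ 0; add g_5 = 111/20x_2 - 37/16x_3 + 259/80 to the basis.

S(g_4,g_5): lcm = x_2x_3. S = 5/12x_3^2 + 34/5x_2 - 37/12x_3 + 33/10.
  reduce S modulo (f_1, f_2, f_3, g_4, g_5):
  remainder 5/12x_3^2 - 1/4x_3 - 2/3 ≠ 0; add g_6 = 5/12x_3^2 - 1/4x_3 - 2/3 to the basis.

The other S-polynomials (S(f_2,f_3), S(f_1,g_4), S(f_2,g_4), S(f_3,g_4), S(f_1,g_5), S(f_2,g_5), S(f_3,g_5), S(f_1,g_6), S(f_2,g_6), S(f_3,g_6), S(g_4,g_6), S(g_5,g_6)) all reduce to 0 modulo the current basis, so we have a Gröbner basis.
Inter-reduce: drop elements whose leading term is divisible by another's, tail-reduce, and make monic.

G = {x_3^2 - 3/5x_3 - 8/5, x_1 + 5/32x_3 + 5/32, x_2 - 5/12x_3 + 7/12}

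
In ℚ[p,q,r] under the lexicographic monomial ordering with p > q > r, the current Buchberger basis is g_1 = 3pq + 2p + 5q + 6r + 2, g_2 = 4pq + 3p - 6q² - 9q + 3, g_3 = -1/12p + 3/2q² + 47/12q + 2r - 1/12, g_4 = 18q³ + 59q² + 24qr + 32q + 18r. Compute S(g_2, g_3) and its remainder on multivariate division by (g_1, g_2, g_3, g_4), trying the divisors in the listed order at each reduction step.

lcm(LM(g_2), LM(g_3)) = pq.
S = (lcm/LT(g_2))·g_2 − (lcm/LT(g_3))·g_3 = ¾p + 18q³ + 91/2q² + 24qr - 13/4q + ¾.
Reduce S modulo (g_1, g_2, g_3, g_4) in that order:
  leading term p: subtract (-9)·g_3 from ¾p + 18q³ + 91/2q² + 24qr - 13/4q + ¾ → 18q³ + 59q² + 24qr + 32q + 18r
  leading term q³: subtract (1)·g_4 from 18q³ + 59q² + 24qr + 32q + 18r → 0
The remainder is 0, so this S-polynomial contributes no new basis element.
This is the inner loop of Buchberger's algorithm — each nonzero remainder becomes a new basis element.

S(g_2, g_3) = ¾p + 18q³ + 91/2q² + 24qr - 13/4q + ¾; remainder on division = 0.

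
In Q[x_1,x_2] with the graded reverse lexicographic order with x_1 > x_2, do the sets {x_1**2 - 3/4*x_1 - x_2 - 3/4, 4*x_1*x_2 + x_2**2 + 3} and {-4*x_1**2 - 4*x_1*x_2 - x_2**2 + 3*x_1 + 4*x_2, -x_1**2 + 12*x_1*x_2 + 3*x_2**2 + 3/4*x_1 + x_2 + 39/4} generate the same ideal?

Yes, the ideals are equal.

Since reduced Gröbner bases are canonical representatives of ideals under a given ordering, it suffices to compute and compare them.
Buchberger on the first generating set:
f_1 = x_1**2 - 3/4*x_1 - x_2 - 3/4, LT = x_1**2.
f_2 = 4*x_1*x_2 + x_2**2 + 3, LT = x_1*x_2.

S(f_1,f_2): lcm = x_1**2*x_2. S = -1/4*x_1*x_2**2 - 3/4*x_1*x_2 - x_2**2 - 3/4*x_1 - 3/4*x_2.
  leading term x_1*x_2**2: subtract (-1/16*x_2)·f_2 from -1/4*x_1*x_2**2 - 3/4*x_1*x_2 - x_2**2 - 3/4*x_1 - 3/4*x_2 → 1/16*x_2**3 - 3/4*x_1*x_2 - x_2**2 - 3/4*x_1 - 9/16*x_2
  leading term x_2**3: no divisor's leading term divides it; move 1/16*x_2**3 to the remainder.
  leading term x_1*x_2: subtract (-3/16)·f_2 from -3/4*x_1*x_2 - x_2**2 - 3/4*x_1 - 9/16*x_2 → -13/16*x_2**2 - 3/4*x_1 - 9/16*x_2 + 9/16
  leading term x_2**2: no divisor's leading term divides it; move -13/16*x_2**2 to the remainder.
  leading term x_1: no divisor's leading term divides it; move -3/4*x_1 to the remainder.
  leading term x_2: no divisor's leading term divides it; move -9/16*x_2 to the remainder.
  leading term 1: no divisor's leading term divides it; move 9/16 to the remainder.
  remainder 1/16*x_2**3 - 13/16*x_2**2 - 3/4*x_1 - 9/16*x_2 + 9/16 ≠ 0; add g_3 = 1/16*x_2**3 - 13/16*x_2**2 - 3/4*x_1 - 9/16*x_2 + 9/16 to the basis.

S(f_1,g_3): leading monomials are coprime, so the S-polynomial reduces to 0 (Buchberger's first criterion).
S(f_2,g_3): lcm = x_1*x_2**3. S = 1/4*x_2**4 + 13*x_1*x_2**2 + 12*x_1**2 + 9*x_1*x_2 + 3/4*x_2**2 - 9*x_1.
  leading term x_2**4: subtract (4*x_2)·g_3 from 1/4*x_2**4 + 13*x_1*x_2**2 + 12*x_1**2 + 9*x_1*x_2 + 3/4*x_2**2 - 9*x_1 → 13*x_1*x_2**2 + 13/4*x_2**3 + 12*x_1**2 + 12*x_1*x_2 + 3*x_2**2 - 9*x_1 - 9/4*x_2
  leading term x_1*x_2**2: subtract (13/4*x_2)·f_2 from 13*x_1*x_2**2 + 13/4*x_2**3 + 12*x_1**2 + 12*x_1*x_2 + 3*x_2**2 - 9*x_1 - 9/4*x_2 → 12*x_1**2 + 12*x_1*x_2 + 3*x_2**2 - 9*x_1 - 12*x_2
  leading term x_1**2: subtract (12)·f_1 from 12*x_1**2 + 12*x_1*x_2 + 3*x_2**2 - 9*x_1 - 12*x_2 → 12*x_1*x_2 + 3*x_2**2 + 9
  leading term x_1*x_2: subtract (3)·f_2 from 12*x_1*x_2 + 3*x_2**2 + 9 → 0
  remainder 0.

Every S-polynomial of the final basis reduces to 0, so we have a Gröbner basis.
Inter-reduce: drop elements whose leading term is divisible by another's, tail-reduce, and make monic.
Reduced Gröbner basis: {x_2**3 - 13*x_2**2 - 12*x_1 - 9*x_2 + 9, x_1**2 - 3/4*x_1 - x_2 - 3/4, x_1*x_2 + 1/4*x_2**2 + 3/4}.

Buchberger on the second generating set:
h_1 = -4*x_1**2 - 4*x_1*x_2 - x_2**2 + 3*x_1 + 4*x_2, LT = x_1**2.
h_2 = -x_1**2 + 12*x_1*x_2 + 3*x_2**2 + 3/4*x_1 + x_2 + 39/4, LT = x_1**2.

S(h_1,h_2): lcm = x_1**2. S = 13*x_1*x_2 + 13/4*x_2**2 + 39/4.
  leading term x_1*x_2: no divisor's leading term divides it; move 13*x_1*x_2 to the remainder.
  leading term x_2**2: no divisor's leading term divides it; move 13/4*x_2**2 to the remainder.
  leading term 1: no divisor's leading term divides it; move 39/4 to the remainder.
  remainder 13*x_1*x_2 + 13/4*x_2**2 + 39/4 ≠ 0; add k_3 = 13*x_1*x_2 + 13/4*x_2**2 + 39/4 to the basis.

S(h_1,k_3): lcm = x_1**2*x_2. S = 3/4*x_1*x_2**2 + 1/4*x_2**3 - 3/4*x_1*x_2 - x_2**2 - 3/4*x_1.
  leading term x_1*x_2**2: subtract (3/52*x_2)·k_3 from 3/4*x_1*x_2**2 + 1/4*x_2**3 - 3/4*x_1*x_2 - x_2**2 - 3/4*x_1 → 1/16*x_2**3 - 3/4*x_1*x_2 - x_2**2 - 3/4*x_1 - 9/16*x_2
  leading term x_2**3: no divisor's leading term divides it; move 1/16*x_2**3 to the remainder.
  leading term x_1*x_2: subtract (-3/52)·k_3 from -3/4*x_1*x_2 - x_2**2 - 3/4*x_1 - 9/16*x_2 → -13/16*x_2**2 - 3/4*x_1 - 9/16*x_2 + 9/16
  leading term x_2**2: no divisor's leading term divides it; move -13/16*x_2**2 to the remainder.
  leading term x_1: no divisor's leading term divides it; move -3/4*x_1 to the remainder.
  leading term x_2: no divisor's leading term divides it; move -9/16*x_2 to the remainder.
  leading term 1: no divisor's leading term divides it; move 9/16 to the remainder.
  remainder 1/16*x_2**3 - 13/16*x_2**2 - 3/4*x_1 - 9/16*x_2 + 9/16 ≠ 0; add k_4 = 1/16*x_2**3 - 13/16*x_2**2 - 3/4*x_1 - 9/16*x_2 + 9/16 to the basis.

S(h_2,k_3): lcm = x_1**2*x_2. S = -49/4*x_1*x_2**2 - 3*x_2**3 - 3/4*x_1*x_2 - x_2**2 - 3/4*x_1 - 39/4*x_2.
  leading term x_1*x_2**2: subtract (-49/52*x_2)·k_3 from -49/4*x_1*x_2**2 - 3*x_2**3 - 3/4*x_1*x_2 - x_2**2 - 3/4*x_1 - 39/4*x_2 → 1/16*x_2**3 - 3/4*x_1*x_2 - x_2**2 - 3/4*x_1 - 9/16*x_2
  leading term x_2**3: subtract (1)·k_4 from 1/16*x_2**3 - 3/4*x_1*x_2 - x_2**2 - 3/4*x_1 - 9/16*x_2 → -3/4*x_1*x_2 - 3/16*x_2**2 - 9/16
  leading term x_1*x_2: subtract (-3/52)·k_3 from -3/4*x_1*x_2 - 3/16*x_2**2 - 9/16 → 0
  remainder 0.

S(h_1,k_4): leading monomials are coprime, so the S-polynomial reduces to 0 (Buchberger's first criterion).
S(h_2,k_4): leading monomials are coprime, so the S-polynomial reduces to 0 (Buchberger's first criterion).
S(k_3,k_4): lcm = x_1*x_2**3. S = 1/4*x_2**4 + 13*x_1*x_2**2 + 12*x_1**2 + 9*x_1*x_2 + 3/4*x_2**2 - 9*x_1.
  leading term x_2**4: subtract (4*x_2)·k_4 from 1/4*x_2**4 + 13*x_1*x_2**2 + 12*x_1**2 + 9*x_1*x_2 + 3/4*x_2**2 - 9*x_1 → 13*x_1*x_2**2 + 13/4*x_2**3 + 12*x_1**2 + 12*x_1*x_2 + 3*x_2**2 - 9*x_1 - 9/4*x_2
  leading term x_1*x_2**2: subtract (x_2)·k_3 from 13*x_1*x_2**2 + 13/4*x_2**3 + 12*x_1**2 + 12*x_1*x_2 + 3*x_2**2 - 9*x_1 - 9/4*x_2 → 12*x_1**2 + 12*x_1*x_2 + 3*x_2**2 - 9*x_1 - 12*x_2
  leading term x_1**2: subtract (-3)·h_1 from 12*x_1**2 + 12*x_1*x_2 + 3*x_2**2 - 9*x_1 - 12*x_2 → 0
  remainder 0.

Every S-polynomial of the final basis reduces to 0, so we have a Gröbner basis.
Inter-reduce: drop elements whose leading term is divisible by another's, tail-reduce, and make monic.
Reduced Gröbner basis: {x_2**3 - 13*x_2**2 - 12*x_1 - 9*x_2 + 9, x_1**2 - 3/4*x_1 - x_2 - 3/4, x_1*x_2 + 1/4*x_2**2 + 3/4}.

These coincide, so the ideals are equal.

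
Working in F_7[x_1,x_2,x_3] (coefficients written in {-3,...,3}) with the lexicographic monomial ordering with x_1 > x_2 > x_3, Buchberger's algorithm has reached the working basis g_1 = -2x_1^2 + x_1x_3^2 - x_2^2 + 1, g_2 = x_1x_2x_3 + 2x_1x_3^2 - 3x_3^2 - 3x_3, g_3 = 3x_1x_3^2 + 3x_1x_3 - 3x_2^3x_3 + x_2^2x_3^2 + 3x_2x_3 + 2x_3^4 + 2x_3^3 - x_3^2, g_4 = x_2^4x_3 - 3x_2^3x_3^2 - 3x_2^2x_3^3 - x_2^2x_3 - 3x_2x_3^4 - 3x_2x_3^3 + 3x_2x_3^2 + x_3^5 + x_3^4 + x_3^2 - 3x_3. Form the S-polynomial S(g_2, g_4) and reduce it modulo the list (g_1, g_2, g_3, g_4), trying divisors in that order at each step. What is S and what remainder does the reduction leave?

S(g_2, g_4) = -2x_1x_2^3x_3^2 + 3x_1x_2^2x_3^3 + x_1x_2^2x_3 + 3x_1x_2x_3^4 + 3x_1x_2x_3^3 - 3x_1x_2x_3^2 - x_1x_3^5 - x_1x_3^4 - x_1x_3^2 + 3x_1x_3 - 3x_2^3x_3^2 - 3x_2^3x_3; remainder on division = 0.

lcm(LM(g_2), LM(g_4)) = x_1x_2^4x_3.
S = (lcm/LT(g_2))·g_2 − (lcm/LT(g_4))·g_4 = -2x_1x_2^3x_3^2 + 3x_1x_2^2x_3^3 + x_1x_2^2x_3 + 3x_1x_2x_3^4 + 3x_1x_2x_3^3 - 3x_1x_2x_3^2 - x_1x_3^5 - x_1x_3^4 - x_1x_3^2 + 3x_1x_3 - 3x_2^3x_3^2 - 3x_2^3x_3.
Reduce S modulo (g_1, g_2, g_3, g_4) in that order:
  leading term x_1x_2^3x_3^2: subtract (-2x_2^2x_3)·g_2 from -2x_1x_2^3x_3^2 + 3x_1x_2^2x_3^3 + x_1x_2^2x_3 + 3x_1x_2x_3^4 + 3x_1x_2x_3^3 - 3x_1x_2x_3^2 - x_1x_3^5 - x_1x_3^4 - x_1x_3^2 + 3x_1x_3 - 3x_2^3x_3^2 - 3x_2^3x_3 → x_1x_2^2x_3 + 3x_1x_2x_3^4 + 3x_1x_2x_3^3 - 3x_1x_2x_3^2 - x_1x_3^5 - x_1x_3^4 - x_1x_3^2 + 3x_1x_3 - 3x_2^3x_3^2 - 3x_2^3x_3 + x_2^2x_3^3 + x_2^2x_3^2
  leading term x_1x_2^2x_3: subtract (x_2)·g_2 from x_1x_2^2x_3 + 3x_1x_2x_3^4 + 3x_1x_2x_3^3 - 3x_1x_2x_3^2 - x_1x_3^5 - x_1x_3^4 - x_1x_3^2 + 3x_1x_3 - 3x_2^3x_3^2 - 3x_2^3x_3 + x_2^2x_3^3 + x_2^2x_3^2 → 3x_1x_2x_3^4 + 3x_1x_2x_3^3 + 2x_1x_2x_3^2 - x_1x_3^5 - x_1x_3^4 - x_1x_3^2 + 3x_1x_3 - 3x_2^3x_3^2 - 3x_2^3x_3 + x_2^2x_3^3 + x_2^2x_3^2 + 3x_2x_3^2 + 3x_2x_3
  leading term x_1x_2x_3^4: subtract (3x_3^3)·g_2 from 3x_1x_2x_3^4 + 3x_1x_2x_3^3 + 2x_1x_2x_3^2 - x_1x_3^5 - x_1x_3^4 - x_1x_3^2 + 3x_1x_3 - 3x_2^3x_3^2 - 3x_2^3x_3 + x_2^2x_3^3 + x_2^2x_3^2 + 3x_2x_3^2 + 3x_2x_3 → 3x_1x_2x_3^3 + 2x_1x_2x_3^2 - x_1x_3^4 - x_1x_3^2 + 3x_1x_3 - 3x_2^3x_3^2 - 3x_2^3x_3 + x_2^2x_3^3 + x_2^2x_3^2 + 3x_2x_3^2 + 3x_2x_3 + 2x_3^5 + 2x_3^4
  leading term x_1x_2x_3^3: subtract (3x_3^2)·g_2 from 3x_1x_2x_3^3 + 2x_1x_2x_3^2 - x_1x_3^4 - x_1x_3^2 + 3x_1x_3 - 3x_2^3x_3^2 - 3x_2^3x_3 + x_2^2x_3^3 + x_2^2x_3^2 + 3x_2x_3^2 + 3x_2x_3 + 2x_3^5 + 2x_3^4 → 2x_1x_2x_3^2 - x_1x_3^2 + 3x_1x_3 - 3x_2^3x_3^2 - 3x_2^3x_3 + x_2^2x_3^3 + x_2^2x_3^2 + 3x_2x_3^2 + 3x_2x_3 + 2x_3^5 - 3x_3^4 + 2x_3^3
  leading term x_1x_2x_3^2: subtract (2x_3)·g_2 from 2x_1x_2x_3^2 - x_1x_3^2 + 3x_1x_3 - 3x_2^3x_3^2 - 3x_2^3x_3 + x_2^2x_3^3 + x_2^2x_3^2 + 3x_2x_3^2 + 3x_2x_3 + 2x_3^5 - 3x_3^4 + 2x_3^3 → 3x_1x_3^3 - x_1x_3^2 + 3x_1x_3 - 3x_2^3x_3^2 - 3x_2^3x_3 + x_2^2x_3^3 + x_2^2x_3^2 + 3x_2x_3^2 + 3x_2x_3 + 2x_3^5 - 3x_3^4 + x_3^3 - x_3^2
  leading term x_1x_3^3: subtract (x_3)·g_3 from 3x_1x_3^3 - x_1x_3^2 + 3x_1x_3 - 3x_2^3x_3^2 - 3x_2^3x_3 + x_2^2x_3^3 + x_2^2x_3^2 + 3x_2x_3^2 + 3x_2x_3 + 2x_3^5 - 3x_3^4 + x_3^3 - x_3^2 → 3x_1x_3^2 + 3x_1x_3 - 3x_2^3x_3 + x_2^2x_3^2 + 3x_2x_3 + 2x_3^4 + 2x_3^3 - x_3^2
  leading term x_1x_3^2: subtract (1)·g_3 from 3x_1x_3^2 + 3x_1x_3 - 3x_2^3x_3 + x_2^2x_3^2 + 3x_2x_3 + 2x_3^4 + 2x_3^3 - x_3^2 → 0
The remainder is 0, so this S-polynomial contributes no new basis element.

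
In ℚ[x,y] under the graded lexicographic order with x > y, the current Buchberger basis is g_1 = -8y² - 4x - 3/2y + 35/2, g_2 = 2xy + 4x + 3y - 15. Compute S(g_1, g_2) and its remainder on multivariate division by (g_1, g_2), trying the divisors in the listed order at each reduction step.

S(g_1, g_2) = ½x² - 29/16xy - 3/2y² - 35/16x + 15/2y; remainder on division = ½x² + 35/16x + 21/2y - 135/8.

lcm(LM(g_1), LM(g_2)) = xy².
S = (lcm/LT(g_1))·g_1 − (lcm/LT(g_2))·g_2 = ½x² - 29/16xy - 3/2y² - 35/16x + 15/2y.
Reduce S modulo (g_1, g_2) in that order:
  leading term x²: no divisor's leading term divides it; move ½x² to the remainder.
  leading term xy: subtract (-29/32)·g_2 from -29/16xy - 3/2y² - 35/16x + 15/2y → -3/2y² + 23/16x + 327/32y - 435/32
  leading term y²: subtract (3/16)·g_1 from -3/2y² + 23/16x + 327/32y - 435/32 → 35/16x + 21/2y - 135/8
  leading term x: no divisor's leading term divides it; move 35/16x to the remainder.
  leading term y: no divisor's leading term divides it; move 21/2y to the remainder.
  leading term 1: no divisor's leading term divides it; move -135/8 to the remainder.
The remainder ½x² + 35/16x + 21/2y - 135/8 is nonzero, so it would be added as the next basis element.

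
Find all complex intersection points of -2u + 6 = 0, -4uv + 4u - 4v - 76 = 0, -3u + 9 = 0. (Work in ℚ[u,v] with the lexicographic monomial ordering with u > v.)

{(3, -4)}

Compute a lex Gröbner basis by Buchberger's algorithm.
f_1 = -2u + 6, LT = u.
f_2 = -4uv + 4u - 4v - 76, LT = uv.
f_3 = -3u + 9, LT = u.

S(f_1,f_2): lcm = uv. S = u - 4v - 19.
  leading term u: subtract (-½)·f_1 from u - 4v - 19 → -4v - 16
  leading term v: no divisor's leading term divides it; move -4v to the remainder.
  leading term 1: no divisor's leading term divides it; move -16 to the remainder.
  remainder -4v - 16 ≠ 0; add h_4 = -4v - 16 to the basis.

S(f_1,f_3): lcm = u. S = 0.
  remainder 0.

S(f_2,f_3): lcm = uv. S = -u + 4v + 19.
  leading term u: subtract (½)·f_1 from -u + 4v + 19 → 4v + 16
  leading term v: subtract (-1)·h_4 from 4v + 16 → 0
  remainder 0.

S(f_1,h_4): leading monomials are coprime, so the S-polynomial reduces to 0 (Buchberger's first criterion).
S(f_2,h_4): lcm = uv. S = -5u + v + 19.
  leading term u: subtract (5/2)·f_1 from -5u + v + 19 → v + 4
  leading term v: subtract (-¼)·h_4 from v + 4 → 0
  remainder 0.

S(f_3,h_4): leading monomials are coprime, so the S-polynomial reduces to 0 (Buchberger's first criterion).
Every S-polynomial of the final basis reduces to 0, so we have a Gröbner basis.
Inter-reduce: drop elements whose leading term is divisible by another's, tail-reduce, and make monic.
Reduced Gröbner basis: {u - 3, v + 4}.

From the last basis element, v + 4 = 0, so v takes values in {-4}. Each choice, substituted upward through the basis, yields the corresponding point(s) of the solution set.
  v = -4: the earlier basis element becomes u - 3 = 0, giving u = 3 — point (3, -4).
Check: every point annihilates each of the original generators.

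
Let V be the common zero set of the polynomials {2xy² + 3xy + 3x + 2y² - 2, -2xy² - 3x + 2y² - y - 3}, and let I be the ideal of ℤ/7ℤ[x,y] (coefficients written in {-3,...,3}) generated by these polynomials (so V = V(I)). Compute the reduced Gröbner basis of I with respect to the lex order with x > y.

f_1 = 2xy² + 3xy + 3x + 2y² - 2, LT = xy².
f_2 = -2xy² - 3x + 2y² - y - 3, LT = xy².

S(f_1,f_2): lcm = xy². S = -2xy + 2y² + 3y + 1.
  leading term xy: no divisor's leading term divides it; move -2xy to the remainder.
  leading term y²: no divisor's leading term divides it; move 2y² to the remainder.
  leading term y: no divisor's leading term divides it; move 3y to the remainder.
  leading term 1: no divisor's leading term divides it; move 1 to the remainder.
  remainder -2xy + 2y² + 3y + 1 ≠ 0; add g_3 = -2xy + 2y² + 3y + 1 to the basis.

S(f_1,g_3): lcm = xy². S = -2xy - 2x + y³ - y² - 3y - 1.
  leading term xy: subtract (1)·g_3 from -2xy - 2x + y³ - y² - 3y - 1 → -2x + y³ - 3y² + y - 2
  leading term x: no divisor's leading term divides it; move -2x to the remainder.
  leading term y³: no divisor's leading term divides it; move y³ to the remainder.
  leading term y²: no divisor's leading term divides it; move -3y² to the remainder.
  leading term y: no divisor's leading term divides it; move y to the remainder.
  leading term 1: no divisor's leading term divides it; move -2 to the remainder.
  remainder -2x + y³ - 3y² + y - 2 ≠ 0; add g_4 = -2x + y³ - 3y² + y - 2 to the basis.

S(f_1,g_4): lcm = xy². S = -2xy - 2x - 3y⁵ + 2y⁴ - 3y³ - 1.
  leading term xy: subtract (1)·g_3 from -2xy - 2x - 3y⁵ + 2y⁴ - 3y³ - 1 → -2x - 3y⁵ + 2y⁴ - 3y³ - 2y² - 3y - 2
  leading term x: subtract (1)·g_4 from -2x - 3y⁵ + 2y⁴ - 3y³ - 2y² - 3y - 2 → -3y⁵ + 2y⁴ + 3y³ + y² + 3y
  leading term y⁵: no divisor's leading term divides it; move -3y⁵ to the remainder.
  leading term y⁴: no divisor's leading term divides it; move 2y⁴ to the remainder.
  leading term y³: no divisor's leading term divides it; move 3y³ to the remainder.
  leading term y²: no divisor's leading term divides it; move y² to the remainder.
  leading term y: no divisor's leading term divides it; move 3y to the remainder.
  remainder -3y⁵ + 2y⁴ + 3y³ + y² + 3y ≠ 0; add g_5 = -3y⁵ + 2y⁴ + 3y³ + y² + 3y to the basis.

S(g_3,g_4): lcm = xy. S = -3y⁴ + 2y³ + 3y² + y + 3.
  leading term y⁴: no divisor's leading term divides it; move -3y⁴ to the remainder.
  leading term y³: no divisor's leading term divides it; move 2y³ to the remainder.
  leading term y²: no divisor's leading term divides it; move 3y² to the remainder.
  leading term y: no divisor's leading term divides it; move y to the remainder.
  leading term 1: no divisor's leading term divides it; move 3 to the remainder.
  remainder -3y⁴ + 2y³ + 3y² + y + 3 ≠ 0; add g_6 = -3y⁴ + 2y³ + 3y² + y + 3 to the basis.

The other S-polynomials (S(f_2,g_3), S(f_2,g_4), S(f_1,g_5), S(f_2,g_5), S(g_3,g_5), S(g_4,g_5), S(f_1,g_6), S(f_2,g_6), S(g_3,g_6), S(g_4,g_6), S(g_5,g_6)) all reduce to 0 modulo the current basis, so we have a Gröbner basis.
Inter-reduce: drop elements whose leading term is divisible by another's, tail-reduce, and make monic.

G = {x + 3y³ - 2y² + 3y + 1, y⁴ - 3y³ - y² + 2y - 1}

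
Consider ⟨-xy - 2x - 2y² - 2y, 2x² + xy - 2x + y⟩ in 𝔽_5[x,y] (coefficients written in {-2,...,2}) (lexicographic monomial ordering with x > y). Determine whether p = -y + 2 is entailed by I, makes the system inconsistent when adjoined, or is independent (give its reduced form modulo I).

-y + 2 is independent of I; its normal form modulo I is -y + 2.

First compute the reduced Gröbner basis of I by Buchberger's algorithm.
f_1 = -xy - 2x - 2y² - 2y, LT = xy.
f_2 = 2x² + xy - 2x + y, LT = x².

S(f_1,f_2): lcm = x²y. S = 2x² - xy² - 2xy + 2y².
  leading term x²: subtract (1)·f_2 from 2x² - xy² - 2xy + 2y² → -xy² + 2xy + 2x + 2y² - y
  leading term xy²: subtract (y)·f_1 from -xy² + 2xy + 2x + 2y² - y → -xy + 2x + 2y³ - y² - y
  leading term xy: subtract (1)·f_1 from -xy + 2x + 2y³ - y² - y → -x + 2y³ + y² + y
  leading term x: no divisor's leading term divides it; move -x to the remainder.
  leading term y³: no divisor's leading term divides it; move 2y³ to the remainder.
  leading term y²: no divisor's leading term divides it; move y² to the remainder.
  leading term y: no divisor's leading term divides it; move y to the remainder.
  remainder -x + 2y³ + y² + y ≠ 0; add h_3 = -x + 2y³ + y² + y to the basis.

S(f_1,h_3): lcm = xy. S = 2x + 2y⁴ + y³ - 2y² + 2y.
  leading term x: subtract (-2)·h_3 from 2x + 2y⁴ + y³ - 2y² + 2y → 2y⁴ - y
  leading term y⁴: no divisor's leading term divides it; move 2y⁴ to the remainder.
  leading term y: no divisor's leading term divides it; move -y to the remainder.
  remainder 2y⁴ - y ≠ 0; add h_4 = 2y⁴ - y to the basis.

S(f_2,h_3): lcm = x². S = 2xy³ + xy² - xy - x - 2y.
  leading term xy³: subtract (-2y²)·f_1 from 2xy³ + xy² - xy - x - 2y → 2xy² - xy - x + y⁴ + y³ - 2y
  leading term xy²: subtract (-2y)·f_1 from 2xy² - xy - x + y⁴ + y³ - 2y → -x + y⁴ + 2y³ + y² - 2y
  leading term x: subtract (1)·h_3 from -x + y⁴ + 2y³ + y² - 2y → y⁴ + 2y
  leading term y⁴: subtract (-2)·h_4 from y⁴ + 2y → 0
  remainder 0.

S(f_1,h_4): lcm = xy⁴. S = 2xy³ - 2xy + 2y⁵ + 2y⁴.
  leading term xy³: subtract (-2y²)·f_1 from 2xy³ - 2xy + 2y⁵ + 2y⁴ → xy² - 2xy + 2y⁵ - 2y⁴ + y³
  leading term xy²: subtract (-y)·f_1 from xy² - 2xy + 2y⁵ - 2y⁴ + y³ → xy + 2y⁵ - 2y⁴ - y³ - 2y²
  leading term xy: subtract (-1)·f_1 from xy + 2y⁵ - 2y⁴ - y³ - 2y² → -2x + 2y⁵ - 2y⁴ - y³ + y² - 2y
  leading term x: subtract (2)·h_3 from -2x + 2y⁵ - 2y⁴ - y³ + y² - 2y → 2y⁵ - 2y⁴ - y² + y
  leading term y⁵: subtract (y)·h_4 from 2y⁵ - 2y⁴ - y² + y → -2y⁴ + y
  leading term y⁴: subtract (-1)·h_4 from -2y⁴ + y → 0
  remainder 0.

S(f_2,h_4): leading monomials are coprime, so the S-polynomial reduces to 0 (Buchberger's first criterion).
S(h_3,h_4): leading monomials are coprime, so the S-polynomial reduces to 0 (Buchberger's first criterion).
Every S-polynomial of the final basis reduces to 0, so we have a Gröbner basis.
Inter-reduce: drop elements whose leading term is divisible by another's, tail-reduce, and make monic.
Reduced Gröbner basis: {x - 2y³ - y² - y, y⁴ + 2y}.
Label its elements g_1 = x - 2y³ - y² - y, g_2 = y⁴ + 2y.

Reduce p = -y + 2 modulo G:
  leading term y: no divisor's leading term divides it; move -y to the remainder.
  leading term 1: no divisor's leading term divides it; move 2 to the remainder.
  normal form = -y + 2.
The normal form is nonzero, so p ∉ I. Since p minus its normal form lies in I, I + (p) = I + (r) where r = -y + 2; decide whether this ideal is the whole ring.
Run Buchberger on G together with r (pairs among the g_i already reduce to 0 since G is a Gröbner basis):
g_1 = x - 2y³ - y² - y, LT = x.
g_2 = y⁴ + 2y, LT = y⁴.
r = -y + 2, LT = y.

S(g_1,g_2): leading monomials are coprime, so the S-polynomial reduces to 0 (Buchberger's first criterion).
S(g_1,r): leading monomials are coprime, so the S-polynomial reduces to 0 (Buchberger's first criterion).
S(g_2,r): lcm = y⁴. S = 2y³ + 2y.
  leading term y³: subtract (-2y²)·r from 2y³ + 2y → -y² + 2y
  leading term y²: subtract (y)·r from -y² + 2y → 0
  remainder 0.

Every S-polynomial of the final basis reduces to 0, so we have a Gröbner basis.
Inter-reduce: drop elements whose leading term is divisible by another's, tail-reduce, and make monic.
Reduced Gröbner basis: {x - 2, y - 2}.
The reduced Gröbner basis of I + (p) is {x - 2, y - 2} ≠ {1}, a proper ideal, so the enlarged system stays consistent: p is independent of I, with normal form -y + 2.

Ideal membership is decidable via reduction modulo a Gröbner basis.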